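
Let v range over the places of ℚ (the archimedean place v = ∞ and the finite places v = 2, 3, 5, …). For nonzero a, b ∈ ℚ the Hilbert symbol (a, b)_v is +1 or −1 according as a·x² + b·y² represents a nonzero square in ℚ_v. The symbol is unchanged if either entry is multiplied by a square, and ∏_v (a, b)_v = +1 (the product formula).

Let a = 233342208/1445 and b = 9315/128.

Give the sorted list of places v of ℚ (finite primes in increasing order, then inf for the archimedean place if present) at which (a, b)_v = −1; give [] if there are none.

Mod squares: a ≡ 465, b ≡ 230. Check v ∈ {∞, 2, 3, 5, 11, 17, 23, 31}.
v=5: a=5^-1·(≡2), b=5^1·(≡1) mod 5; (2|5)=-1, (1|5)=+1; (−1)^{-1·1·2}·(-1)^1·(+1)^-1 = -1.
v=3: a=3^5·(≡2), b=3^4·(≡2) mod 3; (2|3)=-1, (2|3)=-1; (−1)^{5·4·1}·(-1)^4·(-1)^5 = -1.
v=11: a=11^2·(≡4), b=11^0·(≡6) mod 11; (4|11)=+1, (6|11)=-1; (−1)^{2·0·5}·(+1)^0·(-1)^2 = +1.
v=17: a=17^-2·(≡11), b=17^0·(≡15) mod 17; (11|17)=-1, (15|17)=+1; (−1)^{-2·0·8}·(-1)^0·(+1)^-2 = +1.
v=∞: 465 > 0 and 230 > 0  ⇒  (a,b)_∞ = +1.
v=31: a=31^1·(≡21), b=31^0·(≡27) mod 31; (21|31)=-1, (27|31)=-1; (−1)^{1·0·15}·(-1)^0·(-1)^1 = -1.
v=23: a=23^0·(≡15), b=23^1·(≡17) mod 23; (15|23)=-1, (17|23)=-1; (−1)^{0·1·11}·(-1)^1·(-1)^0 = -1.
v=2: v_2(a)=8, v_2(b)=-7; units ≡ 1, 3 (mod 8); ε·ε+αω+βω = 0·1+8·1+-7·0 ≡ 0  ⇒  (a,b)_2 = +1.
Ram(465, 230) = {3, 5, 23, 31}; no ℚ_3-point on the conic.

[3, 5, 23, 31]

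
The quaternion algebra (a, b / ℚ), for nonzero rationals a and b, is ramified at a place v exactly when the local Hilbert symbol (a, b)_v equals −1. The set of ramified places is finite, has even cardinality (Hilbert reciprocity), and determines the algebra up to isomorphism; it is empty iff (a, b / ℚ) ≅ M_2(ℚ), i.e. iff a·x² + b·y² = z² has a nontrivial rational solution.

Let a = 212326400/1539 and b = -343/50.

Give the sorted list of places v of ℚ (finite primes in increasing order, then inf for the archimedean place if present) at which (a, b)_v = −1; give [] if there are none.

(a, b) ≡ (157586, -14) mod (ℚ^×)²; places V = {2, 3, 5, 7, 11, 13, 19, 29, ∞}.
(a,b)_13: α=1, u≡11; β=0, v≡9 (mod 13); (11|13)=-1, (9|13)=+1; sign (−1)^0·-1^0·+1^1 = +1.
(a,b)_5: α=2, u≡4; β=-2, v≡1 (mod 5); (4|5)=+1, (1|5)=+1; sign (−1)^0·+1^-2·+1^2 = +1.
(a,b)_11: α=1, u≡4; β=0, v≡7 (mod 11); (4|11)=+1, (7|11)=-1; sign (−1)^0·+1^0·-1^1 = -1.
(a,b)_7: α=0, u≡1; β=3, v≡6 (mod 7); (1|7)=+1, (6|7)=-1; sign (−1)^0·+1^3·-1^0 = +1.
(a,b)_2: α=11, β=-1; u≡1, v≡1 (mod 8); ε(u)ε(v)=0·0, αω(v)=11·0, βω(u)=-1·0; sum ≡ 0  ⇒  +1.
(a,b)_19: α=-1, u≡14; β=0, v≡11 (mod 19); (14|19)=-1, (11|19)=+1; sign (−1)^0·-1^0·+1^-1 = +1.
(a,b)_29: α=1, u≡14; β=0, v≡3 (mod 29); (14|29)=-1, (3|29)=-1; sign (−1)^0·-1^0·-1^1 = -1.
(a,b)_∞: sgn(157586)=+, sgn(-14)=−, so +1.
(a,b)_3: α=-4, u≡2; β=0, v≡1 (mod 3); (2|3)=-1, (1|3)=+1; sign (−1)^0·-1^0·+1^-4 = +1.
(157586, -14 / ℚ) ramifies at {11, 29}: a division algebra.

[11, 29]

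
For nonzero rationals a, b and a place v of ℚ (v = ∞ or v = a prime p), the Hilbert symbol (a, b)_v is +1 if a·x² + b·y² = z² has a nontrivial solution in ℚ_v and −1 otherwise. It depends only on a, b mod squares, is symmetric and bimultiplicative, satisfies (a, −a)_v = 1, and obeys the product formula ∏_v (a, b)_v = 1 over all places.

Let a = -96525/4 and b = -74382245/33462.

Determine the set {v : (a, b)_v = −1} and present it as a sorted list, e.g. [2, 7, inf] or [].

Mod squares: a ≡ -429, b ≡ -110. Check v ∈ {∞, 2, 3, 5, 7, 11, 13, 19, 29}.
v=5: a=5^2·(≡1), b=5^1·(≡3) mod 5; (1|5)=+1, (3|5)=-1; (−1)^{2·1·2}·(+1)^1·(-1)^2 = +1.
v=3: a=3^3·(≡1), b=3^-2·(≡1) mod 3; (1|3)=+1, (1|3)=+1; (−1)^{3·-2·1}·(+1)^-2·(+1)^3 = +1.
v=19: a=19^0·(≡13), b=19^2·(≡16) mod 19; (13|19)=-1, (16|19)=+1; (−1)^{0·2·9}·(-1)^2·(+1)^0 = +1.
v=11: a=11^1·(≡9), b=11^-1·(≡5) mod 11; (9|11)=+1, (5|11)=+1; (−1)^{1·-1·5}·(+1)^-1·(+1)^1 = -1.
v=7: a=7^0·(≡3), b=7^2·(≡4) mod 7; (3|7)=-1, (4|7)=+1; (−1)^{0·2·3}·(-1)^2·(+1)^0 = +1.
v=2: v_2(a)=-2, v_2(b)=-1; units ≡ 3, 1 (mod 8); ε·ε+αω+βω = 1·0+-2·0+-1·1 ≡ 1  ⇒  (a,b)_2 = -1.
v=13: a=13^1·(≡6), b=13^-2·(≡8) mod 13; (6|13)=-1, (8|13)=-1; (−1)^{1·-2·6}·(-1)^-2·(-1)^1 = -1.
v=∞: -429 < 0 and -110 < 0  ⇒  (a,b)_∞ = -1.
v=29: a=29^0·(≡4), b=29^2·(≡6) mod 29; (4|29)=+1, (6|29)=+1; (−1)^{0·2·14}·(+1)^2·(+1)^0 = +1.
(-429, -110 / ℚ) ramifies at {2, 11, 13, ∞}: a division algebra.

[2, 11, 13, inf]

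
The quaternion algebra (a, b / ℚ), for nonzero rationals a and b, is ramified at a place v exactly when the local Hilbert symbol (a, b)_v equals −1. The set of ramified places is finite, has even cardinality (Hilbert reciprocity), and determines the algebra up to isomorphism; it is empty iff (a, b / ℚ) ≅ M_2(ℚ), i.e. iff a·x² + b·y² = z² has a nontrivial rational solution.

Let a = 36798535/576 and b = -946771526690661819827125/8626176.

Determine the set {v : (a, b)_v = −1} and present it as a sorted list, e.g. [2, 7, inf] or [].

Mod squares: a ≡ 101935, b ≡ -139490. Check v ∈ {∞, 2, 3, 5, 13, 19, 29, 37}.
v=13: a=13^0·(≡5), b=13^-1·(≡8) mod 13; (5|13)=-1, (8|13)=-1; (−1)^{0·-1·6}·(-1)^-1·(-1)^0 = -1.
v=2: v_2(a)=-6, v_2(b)=-13; units ≡ 7, 7 (mod 8); ε·ε+αω+βω = 1·1+-6·0+-13·0 ≡ 1  ⇒  (a,b)_2 = -1.
v=∞: 101935 > 0 and -139490 < 0  ⇒  (a,b)_∞ = +1.
v=29: a=29^1·(≡24), b=29^3·(≡25) mod 29; (24|29)=+1, (25|29)=+1; (−1)^{1·3·14}·(+1)^3·(+1)^1 = +1.
v=3: a=3^-2·(≡1), b=3^-4·(≡1) mod 3; (1|3)=+1, (1|3)=+1; (−1)^{-2·-4·1}·(+1)^-4·(+1)^-2 = +1.
v=5: a=5^1·(≡2), b=5^3·(≡3) mod 5; (2|5)=-1, (3|5)=-1; (−1)^{1·3·2}·(-1)^3·(-1)^1 = +1.
v=37: a=37^1·(≡35), b=37^3·(≡26) mod 37; (35|37)=-1, (26|37)=+1; (−1)^{1·3·18}·(-1)^3·(+1)^1 = -1.
v=19: a=19^3·(≡17), b=19^10·(≡15) mod 19; (17|19)=+1, (15|19)=-1; (−1)^{3·10·9}·(+1)^10·(-1)^3 = -1.
Ram(101935, -139490) = {2, 13, 19, 37}; no ℚ_2-point on the conic.

[2, 13, 19, 37]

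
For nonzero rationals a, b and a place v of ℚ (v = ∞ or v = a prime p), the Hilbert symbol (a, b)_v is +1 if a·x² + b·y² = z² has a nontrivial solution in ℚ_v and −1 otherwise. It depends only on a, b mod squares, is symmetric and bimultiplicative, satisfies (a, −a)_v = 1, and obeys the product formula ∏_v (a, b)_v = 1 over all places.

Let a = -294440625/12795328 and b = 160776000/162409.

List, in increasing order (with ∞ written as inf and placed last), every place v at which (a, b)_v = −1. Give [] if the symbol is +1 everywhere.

[11, 29]

(a, b) ≡ (-1015, 11165) mod (ℚ^×)²; places V = {2, 3, 5, 7, 11, 13, 19, 29, 31, ∞}.
(a,b)_3: α=2, u≡2; β=2, v≡2 (mod 3); (2|3)=-1, (2|3)=-1; sign (−1)^0·-1^2·-1^2 = +1.
(a,b)_29: α=1, u≡6; β=1, v≡11 (mod 29); (6|29)=+1, (11|29)=-1; sign (−1)^0·+1^1·-1^1 = -1.
(a,b)_11: α=0, u≡7; β=1, v≡5 (mod 11); (7|11)=-1, (5|11)=+1; sign (−1)^0·-1^1·+1^0 = -1.
(a,b)_5: α=5, u≡3; β=3, v≡2 (mod 5); (3|5)=-1, (2|5)=-1; sign (−1)^0·-1^3·-1^5 = +1.
(a,b)_13: α=-4, u≡9; β=-2, v≡5 (mod 13); (9|13)=+1, (5|13)=-1; sign (−1)^0·+1^-2·-1^-4 = +1.
(a,b)_2: α=-6, β=6; u≡1, v≡5 (mod 8); ε(u)ε(v)=0·0, αω(v)=-6·1, βω(u)=6·0; sum ≡ 0  ⇒  +1.
(a,b)_7: α=-1, u≡4; β=1, v≡3 (mod 7); (4|7)=+1, (3|7)=-1; sign (−1)^1·+1^1·-1^-1 = +1.
(a,b)_31: α=0, u≡20; β=-2, v≡19 (mod 31); (20|31)=+1, (19|31)=+1; sign (−1)^0·+1^-2·+1^0 = +1.
(a,b)_∞: sgn(-1015)=−, sgn(11165)=+, so +1.
(a,b)_19: α=2, u≡17; β=0, v≡8 (mod 19); (17|19)=+1, (8|19)=-1; sign (−1)^0·+1^0·-1^2 = +1.
|Ram(-1015, 11165)| = 2, even; anisotropic at {11, 29}.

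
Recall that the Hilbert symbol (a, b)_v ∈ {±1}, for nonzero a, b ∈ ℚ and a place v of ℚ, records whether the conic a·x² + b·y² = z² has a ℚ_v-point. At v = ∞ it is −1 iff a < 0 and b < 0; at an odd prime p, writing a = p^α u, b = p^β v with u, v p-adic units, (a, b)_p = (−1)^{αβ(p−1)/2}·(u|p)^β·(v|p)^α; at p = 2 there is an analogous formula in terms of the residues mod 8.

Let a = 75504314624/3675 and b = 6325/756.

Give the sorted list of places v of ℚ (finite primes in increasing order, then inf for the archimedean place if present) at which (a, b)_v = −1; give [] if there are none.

(a, b) ≡ (646323, 5313) mod (ℚ^×)²; places V = {2, 3, 5, 7, 11, 17, 19, 23, 29, 37, ∞}.
(a,b)_3: α=-1, u≡2; β=-3, v≡1 (mod 3); (2|3)=-1, (1|3)=+1; sign (−1)^1·-1^-3·+1^-1 = +1.
(a,b)_19: α=1, u≡5; β=0, v≡10 (mod 19); (5|19)=+1, (10|19)=-1; sign (−1)^0·+1^0·-1^1 = -1.
(a,b)_29: α=1, u≡26; β=0, v≡16 (mod 29); (26|29)=-1, (16|29)=+1; sign (−1)^0·-1^0·+1^1 = +1.
(a,b)_5: α=-2, u≡2; β=2, v≡3 (mod 5); (2|5)=-1, (3|5)=-1; sign (−1)^0·-1^2·-1^-2 = +1.
(a,b)_7: α=-2, u≡5; β=-1, v≡6 (mod 7); (5|7)=-1, (6|7)=-1; sign (−1)^0·-1^-1·-1^-2 = -1.
(a,b)_∞: sgn(646323)=+, sgn(5313)=+, so +1.
(a,b)_17: α=1, u≡7; β=0, v≡15 (mod 17); (7|17)=-1, (15|17)=+1; sign (−1)^0·-1^0·+1^1 = +1.
(a,b)_2: α=8, β=-2; u≡3, v≡1 (mod 8); ε(u)ε(v)=1·0, αω(v)=8·0, βω(u)=-2·1; sum ≡ 0  ⇒  +1.
(a,b)_37: α=2, u≡21; β=0, v≡23 (mod 37); (21|37)=+1, (23|37)=-1; sign (−1)^0·+1^0·-1^2 = +1.
(a,b)_11: α=0, u≡2; β=1, v≡10 (mod 11); (2|11)=-1, (10|11)=-1; sign (−1)^0·-1^1·-1^0 = -1.
(a,b)_23: α=1, u≡12; β=1, v≡8 (mod 23); (12|23)=+1, (8|23)=+1; sign (−1)^1·+1^1·+1^1 = -1.
(646323, 5313 / ℚ) ramifies at {7, 11, 19, 23}: a division algebra.

[7, 11, 19, 23]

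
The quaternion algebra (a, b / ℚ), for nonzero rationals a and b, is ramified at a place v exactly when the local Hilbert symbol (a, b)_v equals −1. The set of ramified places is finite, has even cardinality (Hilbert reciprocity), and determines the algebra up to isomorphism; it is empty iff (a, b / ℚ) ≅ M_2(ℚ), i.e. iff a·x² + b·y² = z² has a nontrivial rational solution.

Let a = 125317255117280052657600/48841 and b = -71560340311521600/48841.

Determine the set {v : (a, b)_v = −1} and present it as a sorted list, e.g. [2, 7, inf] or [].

[2, 3]

(a, b) ≡ (399, -4389) mod (ℚ^×)²; places V = {2, 3, 5, 7, 11, 13, 17, 19, 23, ∞}.
(a,b)_19: α=5, u≡15; β=3, v≡7 (mod 19); (15|19)=-1, (7|19)=+1; sign (−1)^1·-1^3·+1^5 = +1.
(a,b)_5: α=2, u≡4; β=2, v≡1 (mod 5); (4|5)=+1, (1|5)=+1; sign (−1)^0·+1^2·+1^2 = +1.
(a,b)_23: α=2, u≡3; β=2, v≡8 (mod 23); (3|23)=+1, (8|23)=+1; sign (−1)^0·+1^2·+1^2 = +1.
(a,b)_13: α=-2, u≡1; β=-2, v≡11 (mod 13); (1|13)=+1, (11|13)=-1; sign (−1)^0·+1^-2·-1^-2 = +1.
(a,b)_3: α=5, u≡1; β=3, v≡1 (mod 3); (1|3)=+1, (1|3)=+1; sign (−1)^1·+1^3·+1^5 = -1.
(a,b)_∞: sgn(399)=+, sgn(-4389)=−, so +1.
(a,b)_7: α=5, u≡4; β=3, v≡6 (mod 7); (4|7)=+1, (6|7)=-1; sign (−1)^1·+1^3·-1^5 = +1.
(a,b)_11: α=4, u≡5; β=3, v≡8 (mod 11); (5|11)=+1, (8|11)=-1; sign (−1)^0·+1^3·-1^4 = +1.
(a,b)_17: α=-2, u≡9; β=-2, v≡6 (mod 17); (9|17)=+1, (6|17)=-1; sign (−1)^0·+1^-2·-1^-2 = +1.
(a,b)_2: α=6, β=6; u≡7, v≡3 (mod 8); ε(u)ε(v)=1·1, αω(v)=6·1, βω(u)=6·0; sum ≡ 1  ⇒  -1.
Ram(399, -4389) = {2, 3}; no ℚ_2-point on the conic.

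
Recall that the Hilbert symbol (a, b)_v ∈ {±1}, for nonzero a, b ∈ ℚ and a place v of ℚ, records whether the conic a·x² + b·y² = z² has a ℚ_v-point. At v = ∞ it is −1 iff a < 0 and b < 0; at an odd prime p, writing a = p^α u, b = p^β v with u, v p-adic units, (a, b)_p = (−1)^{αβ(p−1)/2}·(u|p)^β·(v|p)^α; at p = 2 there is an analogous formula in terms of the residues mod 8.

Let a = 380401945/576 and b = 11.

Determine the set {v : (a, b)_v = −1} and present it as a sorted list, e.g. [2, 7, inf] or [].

[17, 23]

(a, b) ≡ (21505, 11) mod (ℚ^×)²; places V = {2, 3, 5, 7, 11, 17, 19, 23, ∞}.
(a,b)_11: α=1, u≡2; β=1, v≡1 (mod 11); (2|11)=-1, (1|11)=+1; sign (−1)^1·-1^1·+1^1 = +1.
(a,b)_7: α=2, u≡2; β=0, v≡4 (mod 7); (2|7)=+1, (4|7)=+1; sign (−1)^0·+1^0·+1^2 = +1.
(a,b)_17: α=1, u≡11; β=0, v≡11 (mod 17); (11|17)=-1, (11|17)=-1; sign (−1)^0·-1^0·-1^1 = -1.
(a,b)_∞: sgn(21505)=+, sgn(11)=+, so +1.
(a,b)_5: α=1, u≡4; β=0, v≡1 (mod 5); (4|5)=+1, (1|5)=+1; sign (−1)^0·+1^0·+1^1 = +1.
(a,b)_19: α=2, u≡4; β=0, v≡11 (mod 19); (4|19)=+1, (11|19)=+1; sign (−1)^0·+1^0·+1^2 = +1.
(a,b)_3: α=-2, u≡1; β=0, v≡2 (mod 3); (1|3)=+1, (2|3)=-1; sign (−1)^0·+1^0·-1^-2 = +1.
(a,b)_23: α=1, u≡7; β=0, v≡11 (mod 23); (7|23)=-1, (11|23)=-1; sign (−1)^0·-1^0·-1^1 = -1.
(a,b)_2: α=-6, β=0; u≡1, v≡3 (mod 8); ε(u)ε(v)=0·1, αω(v)=-6·1, βω(u)=0·0; sum ≡ 0  ⇒  +1.
Ram(21505, 11) = {17, 23}; no ℚ_17-point on the conic.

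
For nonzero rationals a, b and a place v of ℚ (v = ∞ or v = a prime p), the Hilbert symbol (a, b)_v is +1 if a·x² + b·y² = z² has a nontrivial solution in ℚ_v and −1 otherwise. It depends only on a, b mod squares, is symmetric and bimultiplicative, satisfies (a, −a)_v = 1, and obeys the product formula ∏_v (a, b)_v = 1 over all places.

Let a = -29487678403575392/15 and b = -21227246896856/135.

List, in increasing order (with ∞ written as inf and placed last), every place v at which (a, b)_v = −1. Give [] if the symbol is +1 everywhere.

[2, 3, 5, 13, 17, inf]

(a, b) ≡ (-2730, -5610) mod (ℚ^×)²; places V = {2, 3, 5, 7, 11, 13, 17, ∞}.
(a,b)_∞: sgn(-2730)=−, sgn(-5610)=−, so -1.
(a,b)_13: α=3, u≡11; β=2, v≡7 (mod 13); (11|13)=-1, (7|13)=-1; sign (−1)^0·-1^2·-1^3 = -1.
(a,b)_3: α=-1, u≡2; β=-3, v≡2 (mod 3); (2|3)=-1, (2|3)=-1; sign (−1)^1·-1^-3·-1^-1 = -1.
(a,b)_2: α=5, β=3; u≡3, v≡3 (mod 8); ε(u)ε(v)=1·1, αω(v)=5·1, βω(u)=3·1; sum ≡ 1  ⇒  -1.
(a,b)_5: α=-1, u≡1; β=-1, v≡2 (mod 5); (1|5)=+1, (2|5)=-1; sign (−1)^0·+1^-1·-1^-1 = -1.
(a,b)_7: α=3, u≡1; β=4, v≡4 (mod 7); (1|7)=+1, (4|7)=+1; sign (−1)^0·+1^4·+1^3 = +1.
(a,b)_17: α=4, u≡3; β=3, v≡10 (mod 17); (3|17)=-1, (10|17)=-1; sign (−1)^0·-1^3·-1^4 = -1.
(a,b)_11: α=4, u≡3; β=3, v≡7 (mod 11); (3|11)=+1, (7|11)=-1; sign (−1)^0·+1^3·-1^4 = +1.
Ram(-2730, -5610) = {2, 3, 5, 13, 17, ∞}; no ℚ_2-point on the conic.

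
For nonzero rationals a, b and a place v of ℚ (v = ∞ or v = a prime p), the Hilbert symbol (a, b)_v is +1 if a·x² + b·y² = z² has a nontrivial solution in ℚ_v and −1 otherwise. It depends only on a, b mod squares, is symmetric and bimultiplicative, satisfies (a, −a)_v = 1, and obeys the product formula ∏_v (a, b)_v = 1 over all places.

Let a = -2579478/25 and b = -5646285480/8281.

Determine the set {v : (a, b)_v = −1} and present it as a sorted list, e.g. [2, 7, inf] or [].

[5, inf]

Mod squares: a ≡ -21318, b ≡ -13530. Check v ∈ {∞, 2, 3, 5, 7, 11, 13, 17, 19, 41}.
v=2: v_2(a)=1, v_2(b)=3; units ≡ 5, 3 (mod 8); ε·ε+αω+βω = 0·1+1·1+3·1 ≡ 0  ⇒  (a,b)_2 = +1.
v=41: a=41^0·(≡31), b=41^1·(≡36) mod 41; (31|41)=+1, (36|41)=+1; (−1)^{0·1·20}·(+1)^1·(+1)^0 = +1.
v=5: a=5^-2·(≡2), b=5^1·(≡4) mod 5; (2|5)=-1, (4|5)=+1; (−1)^{-2·1·2}·(-1)^1·(+1)^-2 = -1.
v=11: a=11^3·(≡3), b=11^1·(≡2) mod 11; (3|11)=+1, (2|11)=-1; (−1)^{3·1·5}·(+1)^1·(-1)^3 = +1.
v=19: a=19^1·(≡2), b=19^2·(≡17) mod 19; (2|19)=-1, (17|19)=+1; (−1)^{1·2·9}·(-1)^2·(+1)^1 = +1.
v=∞: -21318 < 0 and -13530 < 0  ⇒  (a,b)_∞ = -1.
v=13: a=13^0·(≡5), b=13^-2·(≡10) mod 13; (5|13)=-1, (10|13)=+1; (−1)^{0·-2·6}·(-1)^-2·(+1)^0 = +1.
v=3: a=3^1·(≡1), b=3^1·(≡2) mod 3; (1|3)=+1, (2|3)=-1; (−1)^{1·1·1}·(+1)^1·(-1)^1 = +1.
v=7: a=7^0·(≡2), b=7^-2·(≡4) mod 7; (2|7)=+1, (4|7)=+1; (−1)^{0·-2·3}·(+1)^-2·(+1)^0 = +1.
v=17: a=17^1·(≡1), b=17^2·(≡16) mod 17; (1|17)=+1, (16|17)=+1; (−1)^{1·2·8}·(+1)^2·(+1)^1 = +1.
(-21318, -13530 / ℚ) ramifies at {5, ∞}: a division algebra.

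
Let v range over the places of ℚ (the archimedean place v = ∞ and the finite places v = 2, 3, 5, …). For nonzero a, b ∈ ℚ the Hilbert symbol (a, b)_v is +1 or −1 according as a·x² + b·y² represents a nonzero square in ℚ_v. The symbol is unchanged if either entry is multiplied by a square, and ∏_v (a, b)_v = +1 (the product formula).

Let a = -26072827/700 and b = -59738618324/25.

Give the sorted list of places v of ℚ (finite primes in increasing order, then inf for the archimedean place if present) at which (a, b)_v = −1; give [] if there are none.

[2, 7, 11, inf]

Mod squares: a ≡ -82621, b ≡ -6220181. Check v ∈ {∞, 2, 5, 7, 11, 17, 29, 31, 37, 47}.
v=7: a=7^-1·(≡5), b=7^4·(≡5) mod 7; (5|7)=-1, (5|7)=-1; (−1)^{-1·4·3}·(-1)^4·(-1)^-1 = -1.
v=∞: -82621 < 0 and -6220181 < 0  ⇒  (a,b)_∞ = -1.
v=2: v_2(a)=-2, v_2(b)=2; units ≡ 3, 3 (mod 8); ε·ε+αω+βω = 1·1+-2·1+2·1 ≡ 1  ⇒  (a,b)_2 = -1.
v=11: a=11^1·(≡8), b=11^1·(≡2) mod 11; (8|11)=-1, (2|11)=-1; (−1)^{1·1·5}·(-1)^1·(-1)^1 = -1.
v=47: a=47^2·(≡20), b=47^0·(≡18) mod 47; (20|47)=-1, (18|47)=+1; (−1)^{2·0·23}·(-1)^0·(+1)^2 = +1.
v=29: a=29^1·(≡6), b=29^1·(≡28) mod 29; (6|29)=+1, (28|29)=+1; (−1)^{1·1·14}·(+1)^1·(+1)^1 = +1.
v=37: a=37^1·(≡2), b=37^1·(≡20) mod 37; (2|37)=-1, (20|37)=-1; (−1)^{1·1·18}·(-1)^1·(-1)^1 = +1.
v=5: a=5^-2·(≡1), b=5^-2·(≡1) mod 5; (1|5)=+1, (1|5)=+1; (−1)^{-2·-2·2}·(+1)^-2·(+1)^-2 = +1.
v=17: a=17^0·(≡13), b=17^1·(≡13) mod 17; (13|17)=+1, (13|17)=+1; (−1)^{0·1·8}·(+1)^1·(+1)^0 = +1.
v=31: a=31^0·(≡7), b=31^1·(≡12) mod 31; (7|31)=+1, (12|31)=-1; (−1)^{0·1·15}·(+1)^1·(-1)^0 = +1.
|Ram(-82621, -6220181)| = 4, even; anisotropic at {2, 7, 11, ∞}.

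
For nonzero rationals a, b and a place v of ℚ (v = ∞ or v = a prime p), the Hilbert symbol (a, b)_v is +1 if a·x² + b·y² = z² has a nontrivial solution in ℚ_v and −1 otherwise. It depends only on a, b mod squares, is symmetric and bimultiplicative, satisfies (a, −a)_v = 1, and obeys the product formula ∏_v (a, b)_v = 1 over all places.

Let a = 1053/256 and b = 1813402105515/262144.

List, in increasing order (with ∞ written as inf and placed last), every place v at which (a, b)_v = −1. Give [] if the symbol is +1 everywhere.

[5, 7, 11, 13]

(a, b) ≡ (13, 115115) mod (ℚ^×)²; places V = {2, 3, 5, 7, 11, 13, 23, ∞}.
(a,b)_23: α=0, u≡6; β=1, v≡21 (mod 23); (6|23)=+1, (21|23)=-1; sign (−1)^0·+1^1·-1^0 = +1.
(a,b)_∞: sgn(13)=+, sgn(115115)=+, so +1.
(a,b)_3: α=4, u≡1; β=8, v≡2 (mod 3); (1|3)=+1, (2|3)=-1; sign (−1)^0·+1^8·-1^4 = +1.
(a,b)_11: α=0, u≡10; β=1, v≡9 (mod 11); (10|11)=-1, (9|11)=+1; sign (−1)^0·-1^1·+1^0 = -1.
(a,b)_13: α=1, u≡9; β=1, v≡7 (mod 13); (9|13)=+1, (7|13)=-1; sign (−1)^0·+1^1·-1^1 = -1.
(a,b)_5: α=0, u≡3; β=1, v≡2 (mod 5); (3|5)=-1, (2|5)=-1; sign (−1)^0·-1^1·-1^0 = -1.
(a,b)_7: α=0, u≡6; β=5, v≡4 (mod 7); (6|7)=-1, (4|7)=+1; sign (−1)^0·-1^5·+1^0 = -1.
(a,b)_2: α=-8, β=-18; u≡5, v≡3 (mod 8); ε(u)ε(v)=0·1, αω(v)=-8·1, βω(u)=-18·1; sum ≡ 0  ⇒  +1.
(13, 115115 / ℚ) ramifies at {5, 7, 11, 13}: a division algebra.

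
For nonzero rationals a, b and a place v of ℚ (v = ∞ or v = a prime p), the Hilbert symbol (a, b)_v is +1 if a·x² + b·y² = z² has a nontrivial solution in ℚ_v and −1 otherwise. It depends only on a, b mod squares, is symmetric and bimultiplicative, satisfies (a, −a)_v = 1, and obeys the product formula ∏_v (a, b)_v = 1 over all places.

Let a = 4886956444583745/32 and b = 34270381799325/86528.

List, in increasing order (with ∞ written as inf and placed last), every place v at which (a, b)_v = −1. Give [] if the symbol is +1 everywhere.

(a, b) ≡ (3515090, 986) mod (ℚ^×)²; places V = {2, 3, 5, 7, 13, 17, 23, 29, 31, ∞}.
(a,b)_3: α=10, u≡2; β=10, v≡2 (mod 3); (2|3)=-1, (2|3)=-1; sign (−1)^0·-1^10·-1^10 = +1.
(a,b)_5: α=1, u≡2; β=2, v≡1 (mod 5); (2|5)=-1, (1|5)=+1; sign (−1)^0·-1^2·+1^1 = +1.
(a,b)_31: α=3, u≡29; β=2, v≡19 (mod 31); (29|31)=-1, (19|31)=+1; sign (−1)^0·-1^2·+1^3 = +1.
(a,b)_∞: sgn(3515090)=+, sgn(986)=+, so +1.
(a,b)_29: α=1, u≡10; β=1, v≡7 (mod 29); (10|29)=-1, (7|29)=+1; sign (−1)^0·-1^1·+1^1 = -1.
(a,b)_13: α=0, u≡2; β=-2, v≡7 (mod 13); (2|13)=-1, (7|13)=-1; sign (−1)^0·-1^-2·-1^0 = +1.
(a,b)_23: α=1, u≡18; β=0, v≡19 (mod 23); (18|23)=+1, (19|23)=-1; sign (−1)^0·+1^0·-1^1 = -1.
(a,b)_17: α=1, u≡15; β=1, v≡10 (mod 17); (15|17)=+1, (10|17)=-1; sign (−1)^0·+1^1·-1^1 = -1.
(a,b)_7: α=2, u≡5; β=2, v≡5 (mod 7); (5|7)=-1, (5|7)=-1; sign (−1)^0·-1^2·-1^2 = +1.
(a,b)_2: α=-5, β=-9; u≡1, v≡5 (mod 8); ε(u)ε(v)=0·0, αω(v)=-5·1, βω(u)=-9·0; sum ≡ 1  ⇒  -1.
Ram(3515090, 986) = {2, 17, 23, 29}; no ℚ_2-point on the conic.

[2, 17, 23, 29]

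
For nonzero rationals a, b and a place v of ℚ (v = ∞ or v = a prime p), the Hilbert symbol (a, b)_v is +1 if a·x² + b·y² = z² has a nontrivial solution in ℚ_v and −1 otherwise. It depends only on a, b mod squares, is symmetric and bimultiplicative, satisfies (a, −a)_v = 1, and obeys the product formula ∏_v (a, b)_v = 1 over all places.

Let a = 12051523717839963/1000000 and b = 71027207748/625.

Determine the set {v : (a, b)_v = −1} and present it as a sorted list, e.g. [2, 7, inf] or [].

[]

(a, b) ≡ (323, 17) mod (ℚ^×)²; places V = {2, 3, 5, 7, 17, 19, ∞}.
(a,b)_7: α=4, u≡2; β=2, v≡5 (mod 7); (2|7)=+1, (5|7)=-1; sign (−1)^0·+1^2·-1^4 = +1.
(a,b)_2: α=-6, β=2; u≡3, v≡1 (mod 8); ε(u)ε(v)=1·0, αω(v)=-6·0, βω(u)=2·1; sum ≡ 0  ⇒  +1.
(a,b)_3: α=16, u≡2; β=10, v≡2 (mod 3); (2|3)=-1, (2|3)=-1; sign (−1)^0·-1^10·-1^16 = +1.
(a,b)_19: α=3, u≡6; β=2, v≡1 (mod 19); (6|19)=+1, (1|19)=+1; sign (−1)^0·+1^2·+1^3 = +1.
(a,b)_5: α=-6, u≡2; β=-4, v≡3 (mod 5); (2|5)=-1, (3|5)=-1; sign (−1)^0·-1^-4·-1^-6 = +1.
(a,b)_∞: sgn(323)=+, sgn(17)=+, so +1.
(a,b)_17: α=1, u≡13; β=1, v≡13 (mod 17); (13|17)=+1, (13|17)=+1; sign (−1)^0·+1^1·+1^1 = +1.
Ram(a, b) = ∅: the form 323·x² + 17·y² − z² is isotropic over every ℚ_v, so by Hasse–Minkowski it is isotropic over ℚ.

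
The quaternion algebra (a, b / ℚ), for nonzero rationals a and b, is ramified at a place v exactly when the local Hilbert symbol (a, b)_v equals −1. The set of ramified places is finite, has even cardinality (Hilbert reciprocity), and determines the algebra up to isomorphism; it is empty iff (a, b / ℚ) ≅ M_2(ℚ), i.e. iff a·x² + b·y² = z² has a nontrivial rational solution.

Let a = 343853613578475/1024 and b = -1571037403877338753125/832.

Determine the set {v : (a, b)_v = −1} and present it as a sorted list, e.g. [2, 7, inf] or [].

(a, b) ≡ (91, -36465) mod (ℚ^×)²; places V = {2, 3, 5, 7, 11, 13, 17, ∞}.
(a,b)_∞: sgn(91)=+, sgn(-36465)=−, so +1.
(a,b)_7: α=3, u≡5; β=4, v≡6 (mod 7); (5|7)=-1, (6|7)=-1; sign (−1)^0·-1^4·-1^3 = -1.
(a,b)_17: α=2, u≡5; β=3, v≡12 (mod 17); (5|17)=-1, (12|17)=-1; sign (−1)^0·-1^3·-1^2 = -1.
(a,b)_3: α=6, u≡1; β=7, v≡1 (mod 3); (1|3)=+1, (1|3)=+1; sign (−1)^0·+1^7·+1^6 = +1.
(a,b)_11: α=4, u≡9; β=7, v≡6 (mod 11); (9|11)=+1, (6|11)=-1; sign (−1)^0·+1^7·-1^4 = +1.
(a,b)_2: α=-10, β=-6; u≡3, v≡7 (mod 8); ε(u)ε(v)=1·1, αω(v)=-10·0, βω(u)=-6·1; sum ≡ 1  ⇒  -1.
(a,b)_5: α=2, u≡1; β=5, v≡2 (mod 5); (1|5)=+1, (2|5)=-1; sign (−1)^0·+1^5·-1^2 = +1.
(a,b)_13: α=1, u≡2; β=-1, v≡3 (mod 13); (2|13)=-1, (3|13)=+1; sign (−1)^0·-1^-1·+1^1 = -1.
Ram(91, -36465) = {2, 7, 13, 17}; no ℚ_2-point on the conic.

[2, 7, 13, 17]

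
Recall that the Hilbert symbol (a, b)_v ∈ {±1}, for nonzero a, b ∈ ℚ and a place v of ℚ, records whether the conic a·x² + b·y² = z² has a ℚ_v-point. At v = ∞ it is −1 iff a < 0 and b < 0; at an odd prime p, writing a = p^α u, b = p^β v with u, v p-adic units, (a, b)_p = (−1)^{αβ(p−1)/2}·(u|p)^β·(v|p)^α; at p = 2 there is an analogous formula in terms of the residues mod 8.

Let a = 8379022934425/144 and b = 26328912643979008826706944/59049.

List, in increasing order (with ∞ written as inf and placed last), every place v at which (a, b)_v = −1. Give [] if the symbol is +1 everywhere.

[13, 17, 19, 23]

Mod squares: a ≡ 5236153, b ≡ 299. Check v ∈ {∞, 2, 3, 5, 7, 11, 13, 17, 19, 23, 29, 43}.
v=29: a=29^1·(≡14), b=29^2·(≡9) mod 29; (14|29)=-1, (9|29)=+1; (−1)^{1·2·14}·(-1)^2·(+1)^1 = +1.
v=7: a=7^0·(≡6), b=7^2·(≡6) mod 7; (6|7)=-1, (6|7)=-1; (−1)^{0·2·3}·(-1)^2·(-1)^0 = +1.
v=2: v_2(a)=-4, v_2(b)=10; units ≡ 1, 3 (mod 8); ε·ε+αω+βω = 0·1+-4·1+10·0 ≡ 0  ⇒  (a,b)_2 = +1.
v=3: a=3^-2·(≡1), b=3^-10·(≡2) mod 3; (1|3)=+1, (2|3)=-1; (−1)^{-2·-10·1}·(+1)^-10·(-1)^-2 = +1.
v=11: a=11^2·(≡8), b=11^2·(≡10) mod 11; (8|11)=-1, (10|11)=-1; (−1)^{2·2·5}·(-1)^2·(-1)^2 = +1.
v=13: a=13^1·(≡6), b=13^3·(≡4) mod 13; (6|13)=-1, (4|13)=+1; (−1)^{1·3·6}·(-1)^3·(+1)^1 = -1.
v=23: a=23^2·(≡15), b=23^3·(≡4) mod 23; (15|23)=-1, (4|23)=+1; (−1)^{2·3·11}·(-1)^3·(+1)^2 = -1.
v=19: a=19^1·(≡7), b=19^2·(≡13) mod 19; (7|19)=+1, (13|19)=-1; (−1)^{1·2·9}·(+1)^2·(-1)^1 = -1.
v=17: a=17^1·(≡12), b=17^2·(≡14) mod 17; (12|17)=-1, (14|17)=-1; (−1)^{1·2·8}·(-1)^2·(-1)^1 = -1.
v=43: a=43^1·(≡21), b=43^2·(≡23) mod 43; (21|43)=+1, (23|43)=+1; (−1)^{1·2·21}·(+1)^2·(+1)^1 = +1.
v=5: a=5^2·(≡3), b=5^0·(≡1) mod 5; (3|5)=-1, (1|5)=+1; (−1)^{2·0·2}·(-1)^0·(+1)^2 = +1.
v=∞: 5236153 > 0 and 299 > 0  ⇒  (a,b)_∞ = +1.
|Ram(5236153, 299)| = 4, even; anisotropic at {13, 17, 19, 23}.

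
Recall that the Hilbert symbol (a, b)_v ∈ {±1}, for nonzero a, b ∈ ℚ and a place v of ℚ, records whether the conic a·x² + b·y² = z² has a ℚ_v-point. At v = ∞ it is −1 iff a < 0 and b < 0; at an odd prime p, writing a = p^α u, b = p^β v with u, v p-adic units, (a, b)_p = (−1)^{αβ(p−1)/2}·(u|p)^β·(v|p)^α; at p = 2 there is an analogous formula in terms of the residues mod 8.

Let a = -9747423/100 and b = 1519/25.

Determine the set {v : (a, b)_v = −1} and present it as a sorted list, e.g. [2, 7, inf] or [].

Mod squares: a ≡ -23, b ≡ 31. Check v ∈ {∞, 2, 3, 5, 7, 23, 31}.
v=5: a=5^-2·(≡3), b=5^-2·(≡4) mod 5; (3|5)=-1, (4|5)=+1; (−1)^{-2·-2·2}·(-1)^-2·(+1)^-2 = +1.
v=3: a=3^2·(≡1), b=3^0·(≡1) mod 3; (1|3)=+1, (1|3)=+1; (−1)^{2·0·1}·(+1)^0·(+1)^2 = +1.
v=∞: -23 < 0 and 31 > 0  ⇒  (a,b)_∞ = +1.
v=2: v_2(a)=-2, v_2(b)=0; units ≡ 1, 7 (mod 8); ε·ε+αω+βω = 0·1+-2·0+0·0 ≡ 0  ⇒  (a,b)_2 = +1.
v=31: a=31^2·(≡8), b=31^1·(≡28) mod 31; (8|31)=+1, (28|31)=+1; (−1)^{2·1·15}·(+1)^1·(+1)^2 = +1.
v=7: a=7^2·(≡3), b=7^2·(≡6) mod 7; (3|7)=-1, (6|7)=-1; (−1)^{2·2·3}·(-1)^2·(-1)^2 = +1.
v=23: a=23^1·(≡14), b=23^0·(≡12) mod 23; (14|23)=-1, (12|23)=+1; (−1)^{1·0·11}·(-1)^0·(+1)^1 = +1.
Every local symbol is +1, so the conic -23·x² + 31·y² = z² has ℚ_v-points for all v and hence a ℚ-point; (a, b / ℚ) ≅ M_2(ℚ).

[]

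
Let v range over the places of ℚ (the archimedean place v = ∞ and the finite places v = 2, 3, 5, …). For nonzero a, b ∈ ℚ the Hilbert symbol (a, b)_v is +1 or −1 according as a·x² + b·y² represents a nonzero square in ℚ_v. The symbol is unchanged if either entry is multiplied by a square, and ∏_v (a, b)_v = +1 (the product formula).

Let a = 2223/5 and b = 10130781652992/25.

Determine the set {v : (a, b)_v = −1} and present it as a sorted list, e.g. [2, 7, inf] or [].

Mod squares: a ≡ 1235, b ≡ 2002. Check v ∈ {∞, 2, 3, 5, 7, 11, 13, 19}.
v=13: a=13^1·(≡3), b=13^3·(≡2) mod 13; (3|13)=+1, (2|13)=-1; (−1)^{1·3·6}·(+1)^3·(-1)^1 = -1.
v=5: a=5^-1·(≡3), b=5^-2·(≡2) mod 5; (3|5)=-1, (2|5)=-1; (−1)^{-1·-2·2}·(-1)^-2·(-1)^-1 = -1.
v=∞: 1235 > 0 and 2002 > 0  ⇒  (a,b)_∞ = +1.
v=3: a=3^2·(≡2), b=3^4·(≡1) mod 3; (2|3)=-1, (1|3)=+1; (−1)^{2·4·1}·(-1)^4·(+1)^2 = +1.
v=2: v_2(a)=0, v_2(b)=11; units ≡ 3, 1 (mod 8); ε·ε+αω+βω = 1·0+0·0+11·1 ≡ 1  ⇒  (a,b)_2 = -1.
v=7: a=7^0·(≡5), b=7^1·(≡6) mod 7; (5|7)=-1, (6|7)=-1; (−1)^{0·1·3}·(-1)^1·(-1)^0 = -1.
v=11: a=11^0·(≡9), b=11^1·(≡2) mod 11; (9|11)=+1, (2|11)=-1; (−1)^{0·1·5}·(+1)^1·(-1)^0 = +1.
v=19: a=19^1·(≡12), b=19^2·(≡17) mod 19; (12|19)=-1, (17|19)=+1; (−1)^{1·2·9}·(-1)^2·(+1)^1 = +1.
(1235, 2002 / ℚ) ramifies at {2, 5, 7, 13}: a division algebra.

[2, 5, 7, 13]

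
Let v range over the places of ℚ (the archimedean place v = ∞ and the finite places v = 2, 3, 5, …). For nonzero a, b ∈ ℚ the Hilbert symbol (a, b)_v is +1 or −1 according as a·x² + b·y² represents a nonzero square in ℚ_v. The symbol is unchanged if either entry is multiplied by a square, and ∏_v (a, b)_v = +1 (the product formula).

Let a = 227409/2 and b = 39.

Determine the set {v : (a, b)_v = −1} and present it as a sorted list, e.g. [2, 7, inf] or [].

[3, 17]

Mod squares: a ≡ 9282, b ≡ 39. Check v ∈ {∞, 2, 3, 7, 13, 17}.
v=7: a=7^3·(≡6), b=7^0·(≡4) mod 7; (6|7)=-1, (4|7)=+1; (−1)^{3·0·3}·(-1)^0·(+1)^3 = +1.
v=13: a=13^1·(≡4), b=13^1·(≡3) mod 13; (4|13)=+1, (3|13)=+1; (−1)^{1·1·6}·(+1)^1·(+1)^1 = +1.
v=17: a=17^1·(≡16), b=17^0·(≡5) mod 17; (16|17)=+1, (5|17)=-1; (−1)^{1·0·8}·(+1)^0·(-1)^1 = -1.
v=2: v_2(a)=-1, v_2(b)=0; units ≡ 1, 7 (mod 8); ε·ε+αω+βω = 0·1+-1·0+0·0 ≡ 0  ⇒  (a,b)_2 = +1.
v=3: a=3^1·(≡1), b=3^1·(≡1) mod 3; (1|3)=+1, (1|3)=+1; (−1)^{1·1·1}·(+1)^1·(+1)^1 = -1.
v=∞: 9282 > 0 and 39 > 0  ⇒  (a,b)_∞ = +1.
Ram(9282, 39) = {3, 17}; no ℚ_3-point on the conic.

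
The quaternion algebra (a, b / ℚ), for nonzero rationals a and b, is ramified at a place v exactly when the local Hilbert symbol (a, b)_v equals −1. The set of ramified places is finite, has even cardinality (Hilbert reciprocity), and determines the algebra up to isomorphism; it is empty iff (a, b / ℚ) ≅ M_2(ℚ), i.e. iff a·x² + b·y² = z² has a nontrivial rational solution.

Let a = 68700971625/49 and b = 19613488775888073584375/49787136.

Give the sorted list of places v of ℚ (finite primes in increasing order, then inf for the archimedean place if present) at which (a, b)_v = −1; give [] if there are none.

(a, b) ≡ (465, 935) mod (ℚ^×)²; places V = {2, 3, 5, 7, 11, 13, 17, 31, ∞}.
(a,b)_17: α=2, u≡14; β=5, v≡2 (mod 17); (14|17)=-1, (2|17)=+1; sign (−1)^0·-1^5·+1^2 = -1.
(a,b)_∞: sgn(465)=+, sgn(935)=+, so +1.
(a,b)_31: α=1, u≡23; β=2, v≡28 (mod 31); (23|31)=-1, (28|31)=+1; sign (−1)^0·-1^2·+1^1 = +1.
(a,b)_13: α=2, u≡1; β=4, v≡3 (mod 13); (1|13)=+1, (3|13)=+1; sign (−1)^0·+1^4·+1^2 = +1.
(a,b)_5: α=3, u≡2; β=5, v≡2 (mod 5); (2|5)=-1, (2|5)=-1; sign (−1)^0·-1^5·-1^3 = +1.
(a,b)_2: α=0, β=-8; u≡1, v≡7 (mod 8); ε(u)ε(v)=0·1, αω(v)=0·0, βω(u)=-8·0; sum ≡ 0  ⇒  +1.
(a,b)_3: α=1, u≡2; β=-4, v≡2 (mod 3); (2|3)=-1, (2|3)=-1; sign (−1)^0·-1^-4·-1^1 = -1.
(a,b)_11: α=2, u≡4; β=5, v≡8 (mod 11); (4|11)=+1, (8|11)=-1; sign (−1)^0·+1^5·-1^2 = +1.
(a,b)_7: α=-2, u≡6; β=-4, v≡2 (mod 7); (6|7)=-1, (2|7)=+1; sign (−1)^0·-1^-4·+1^-2 = +1.
|Ram(465, 935)| = 2, even; anisotropic at {3, 17}.

[3, 17]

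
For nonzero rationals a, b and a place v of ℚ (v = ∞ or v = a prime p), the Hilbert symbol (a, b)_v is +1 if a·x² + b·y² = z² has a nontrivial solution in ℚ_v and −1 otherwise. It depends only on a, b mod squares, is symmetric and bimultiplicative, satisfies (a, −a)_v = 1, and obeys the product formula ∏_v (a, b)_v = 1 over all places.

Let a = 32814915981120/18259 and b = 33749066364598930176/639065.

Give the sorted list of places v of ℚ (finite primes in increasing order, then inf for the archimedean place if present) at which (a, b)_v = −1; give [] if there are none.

[2, 5]

(a, b) ≡ (95, 198835) mod (ℚ^×)²; places V = {2, 3, 5, 7, 13, 17, 19, 23, 31, ∞}.
(a,b)_3: α=4, u≡2; β=10, v≡1 (mod 3); (2|3)=-1, (1|3)=+1; sign (−1)^0·-1^10·+1^4 = +1.
(a,b)_17: α=2, u≡14; β=4, v≡10 (mod 17); (14|17)=-1, (10|17)=-1; sign (−1)^0·-1^4·-1^2 = +1.
(a,b)_7: α=2, u≡2; β=-1, v≡6 (mod 7); (2|7)=+1, (6|7)=-1; sign (−1)^0·+1^-1·-1^2 = +1.
(a,b)_5: α=1, u≡1; β=-1, v≡2 (mod 5); (1|5)=+1, (2|5)=-1; sign (−1)^0·+1^-1·-1^1 = -1.
(a,b)_31: α=-2, u≡25; β=-2, v≡14 (mod 31); (25|31)=+1, (14|31)=+1; sign (−1)^0·+1^-2·+1^-2 = +1.
(a,b)_∞: sgn(95)=+, sgn(198835)=+, so +1.
(a,b)_13: α=2, u≡12; β=3, v≡11 (mod 13); (12|13)=+1, (11|13)=-1; sign (−1)^0·+1^3·-1^2 = +1.
(a,b)_19: α=-1, u≡1; β=-1, v≡8 (mod 19); (1|19)=+1, (8|19)=-1; sign (−1)^1·+1^-1·-1^-1 = +1.
(a,b)_2: α=6, β=8; u≡7, v≡3 (mod 8); ε(u)ε(v)=1·1, αω(v)=6·1, βω(u)=8·0; sum ≡ 1  ⇒  -1.
(a,b)_23: α=2, u≡12; β=3, v≡5 (mod 23); (12|23)=+1, (5|23)=-1; sign (−1)^0·+1^3·-1^2 = +1.
Ram(95, 198835) = {2, 5}; no ℚ_2-point on the conic.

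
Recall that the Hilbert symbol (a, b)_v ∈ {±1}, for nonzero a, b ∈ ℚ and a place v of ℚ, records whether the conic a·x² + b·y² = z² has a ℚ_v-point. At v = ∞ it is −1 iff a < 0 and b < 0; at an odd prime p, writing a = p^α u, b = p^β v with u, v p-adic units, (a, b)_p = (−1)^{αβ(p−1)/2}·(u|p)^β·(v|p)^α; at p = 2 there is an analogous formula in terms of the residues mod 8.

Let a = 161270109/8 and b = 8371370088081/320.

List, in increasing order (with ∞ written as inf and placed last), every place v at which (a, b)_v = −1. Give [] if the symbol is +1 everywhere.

[2, 3, 5, 11, 13, 17]

Mod squares: a ≡ 2618, b ≡ 23205. Check v ∈ {∞, 2, 3, 5, 7, 11, 13, 17}.
v=∞: 2618 > 0 and 23205 > 0  ⇒  (a,b)_∞ = +1.
v=5: a=5^0·(≡3), b=5^-1·(≡4) mod 5; (3|5)=-1, (4|5)=+1; (−1)^{0·-1·2}·(-1)^-1·(+1)^0 = -1.
v=2: v_2(a)=-3, v_2(b)=-6; units ≡ 5, 5 (mod 8); ε·ε+αω+βω = 0·0+-3·1+-6·1 ≡ 1  ⇒  (a,b)_2 = -1.
v=7: a=7^1·(≡5), b=7^1·(≡4) mod 7; (5|7)=-1, (4|7)=+1; (−1)^{1·1·3}·(-1)^1·(+1)^1 = +1.
v=3: a=3^6·(≡2), b=3^7·(≡1) mod 3; (2|3)=-1, (1|3)=+1; (−1)^{6·7·1}·(-1)^7·(+1)^6 = -1.
v=13: a=13^2·(≡6), b=13^3·(≡12) mod 13; (6|13)=-1, (12|13)=+1; (−1)^{2·3·6}·(-1)^3·(+1)^2 = -1.
v=17: a=17^1·(≡15), b=17^1·(≡3) mod 17; (15|17)=+1, (3|17)=-1; (−1)^{1·1·8}·(+1)^1·(-1)^1 = -1.
v=11: a=11^1·(≡8), b=11^4·(≡10) mod 11; (8|11)=-1, (10|11)=-1; (−1)^{1·4·5}·(-1)^4·(-1)^1 = -1.
Ram(2618, 23205) = {2, 3, 5, 11, 13, 17}; no ℚ_2-point on the conic.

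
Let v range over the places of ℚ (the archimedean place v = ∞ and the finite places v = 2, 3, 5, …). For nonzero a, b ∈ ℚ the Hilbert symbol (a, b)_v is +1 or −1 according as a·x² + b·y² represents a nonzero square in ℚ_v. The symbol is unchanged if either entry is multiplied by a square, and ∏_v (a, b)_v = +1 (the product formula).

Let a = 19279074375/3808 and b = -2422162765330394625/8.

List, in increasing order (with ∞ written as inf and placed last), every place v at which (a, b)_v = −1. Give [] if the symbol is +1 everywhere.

[5, 7, 19, 31]

(a, b) ≡ (1542002, -1330) mod (ℚ^×)²; places V = {2, 3, 5, 7, 11, 17, 19, 23, 31, ∞}.
(a,b)_31: α=1, u≡20; β=2, v≡3 (mod 31); (20|31)=+1, (3|31)=-1; sign (−1)^0·+1^2·-1^1 = -1.
(a,b)_11: α=1, u≡1; β=2, v≡9 (mod 11); (1|11)=+1, (9|11)=+1; sign (−1)^0·+1^2·+1^1 = +1.
(a,b)_2: α=-5, β=-3; u≡1, v≡7 (mod 8); ε(u)ε(v)=0·1, αω(v)=-5·0, βω(u)=-3·0; sum ≡ 0  ⇒  +1.
(a,b)_17: α=-1, u≡3; β=0, v≡16 (mod 17); (3|17)=-1, (16|17)=+1; sign (−1)^0·-1^0·+1^-1 = +1.
(a,b)_∞: sgn(1542002)=+, sgn(-1330)=−, so +1.
(a,b)_7: α=-1, u≡3; β=1, v≡3 (mod 7); (3|7)=-1, (3|7)=-1; sign (−1)^1·-1^1·-1^-1 = -1.
(a,b)_19: α=1, u≡17; β=3, v≡7 (mod 19); (17|19)=+1, (7|19)=+1; sign (−1)^1·+1^3·+1^1 = -1.
(a,b)_3: α=2, u≡2; β=8, v≡2 (mod 3); (2|3)=-1, (2|3)=-1; sign (−1)^0·-1^8·-1^2 = +1.
(a,b)_23: α=2, u≡16; β=2, v≡9 (mod 23); (16|23)=+1, (9|23)=+1; sign (−1)^0·+1^2·+1^2 = +1.
(a,b)_5: α=4, u≡3; β=3, v≡1 (mod 5); (3|5)=-1, (1|5)=+1; sign (−1)^0·-1^3·+1^4 = -1.
|Ram(1542002, -1330)| = 4, even; anisotropic at {5, 7, 19, 31}.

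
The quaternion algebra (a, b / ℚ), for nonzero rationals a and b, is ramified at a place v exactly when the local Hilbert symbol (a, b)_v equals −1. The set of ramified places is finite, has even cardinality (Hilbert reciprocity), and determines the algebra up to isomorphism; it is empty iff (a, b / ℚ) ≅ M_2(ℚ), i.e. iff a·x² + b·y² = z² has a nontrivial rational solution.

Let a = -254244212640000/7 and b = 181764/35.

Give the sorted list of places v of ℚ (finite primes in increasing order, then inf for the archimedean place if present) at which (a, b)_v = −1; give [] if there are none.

Mod squares: a ≡ -3927, b ≡ 19635. Check v ∈ {∞, 2, 3, 5, 7, 11, 17}.
v=3: a=3^5·(≡2), b=3^5·(≡2) mod 3; (2|3)=-1, (2|3)=-1; (−1)^{5·5·1}·(-1)^5·(-1)^5 = -1.
v=2: v_2(a)=8, v_2(b)=2; units ≡ 1, 3 (mod 8); ε·ε+αω+βω = 0·1+8·1+2·0 ≡ 0  ⇒  (a,b)_2 = +1.
v=5: a=5^4·(≡3), b=5^-1·(≡2) mod 5; (3|5)=-1, (2|5)=-1; (−1)^{4·-1·2}·(-1)^-1·(-1)^4 = -1.
v=∞: -3927 < 0 and 19635 > 0  ⇒  (a,b)_∞ = +1.
v=11: a=11^3·(≡6), b=11^1·(≡1) mod 11; (6|11)=-1, (1|11)=+1; (−1)^{3·1·5}·(-1)^1·(+1)^3 = +1.
v=17: a=17^3·(≡7), b=17^1·(≡16) mod 17; (7|17)=-1, (16|17)=+1; (−1)^{3·1·8}·(-1)^1·(+1)^3 = -1.
v=7: a=7^-1·(≡5), b=7^-1·(≡6) mod 7; (5|7)=-1, (6|7)=-1; (−1)^{-1·-1·3}·(-1)^-1·(-1)^-1 = -1.
Ram(-3927, 19635) = {3, 5, 7, 17}; no ℚ_3-point on the conic.

[3, 5, 7, 17]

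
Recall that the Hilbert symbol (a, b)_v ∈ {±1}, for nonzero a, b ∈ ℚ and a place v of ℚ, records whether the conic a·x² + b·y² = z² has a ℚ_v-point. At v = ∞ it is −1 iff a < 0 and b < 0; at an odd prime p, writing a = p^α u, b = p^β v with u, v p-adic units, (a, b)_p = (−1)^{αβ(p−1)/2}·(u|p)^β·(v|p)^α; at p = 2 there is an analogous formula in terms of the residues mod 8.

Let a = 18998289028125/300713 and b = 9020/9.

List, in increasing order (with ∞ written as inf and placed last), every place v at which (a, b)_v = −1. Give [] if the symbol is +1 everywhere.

Mod squares: a ≡ 3485, b ≡ 2255. Check v ∈ {∞, 2, 3, 5, 7, 11, 17, 19, 41}.
v=17: a=17^-1·(≡4), b=17^0·(≡3) mod 17; (4|17)=+1, (3|17)=-1; (−1)^{-1·0·8}·(+1)^0·(-1)^-1 = -1.
v=19: a=19^-2·(≡2), b=19^0·(≡10) mod 19; (2|19)=-1, (10|19)=-1; (−1)^{-2·0·9}·(-1)^0·(-1)^-2 = +1.
v=3: a=3^6·(≡2), b=3^-2·(≡2) mod 3; (2|3)=-1, (2|3)=-1; (−1)^{6·-2·1}·(-1)^-2·(-1)^6 = +1.
v=11: a=11^2·(≡3), b=11^1·(≡8) mod 11; (3|11)=+1, (8|11)=-1; (−1)^{2·1·5}·(+1)^1·(-1)^2 = +1.
v=2: v_2(a)=0, v_2(b)=2; units ≡ 5, 7 (mod 8); ε·ε+αω+βω = 0·1+0·0+2·1 ≡ 0  ⇒  (a,b)_2 = +1.
v=7: a=7^-2·(≡3), b=7^0·(≡2) mod 7; (3|7)=-1, (2|7)=+1; (−1)^{-2·0·3}·(-1)^0·(+1)^-2 = +1.
v=41: a=41^3·(≡15), b=41^1·(≡29) mod 41; (15|41)=-1, (29|41)=-1; (−1)^{3·1·20}·(-1)^1·(-1)^3 = +1.
v=∞: 3485 > 0 and 2255 > 0  ⇒  (a,b)_∞ = +1.
v=5: a=5^5·(≡3), b=5^1·(≡1) mod 5; (3|5)=-1, (1|5)=+1; (−1)^{5·1·2}·(-1)^1·(+1)^5 = -1.
(3485, 2255 / ℚ) ramifies at {5, 17}: a division algebra.

[5, 17]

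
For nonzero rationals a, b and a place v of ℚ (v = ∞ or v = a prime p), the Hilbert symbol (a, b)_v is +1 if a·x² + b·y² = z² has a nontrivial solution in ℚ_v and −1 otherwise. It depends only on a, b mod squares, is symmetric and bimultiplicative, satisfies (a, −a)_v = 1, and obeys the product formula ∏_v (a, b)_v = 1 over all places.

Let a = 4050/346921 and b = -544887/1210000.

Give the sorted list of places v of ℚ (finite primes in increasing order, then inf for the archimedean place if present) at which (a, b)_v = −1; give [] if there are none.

(a, b) ≡ (2, -7) mod (ℚ^×)²; places V = {2, 3, 5, 7, 11, 19, 31, ∞}.
(a,b)_∞: sgn(2)=+, sgn(-7)=−, so +1.
(a,b)_5: α=2, u≡2; β=-4, v≡3 (mod 5); (2|5)=-1, (3|5)=-1; sign (−1)^0·-1^-4·-1^2 = +1.
(a,b)_19: α=-2, u≡2; β=0, v≡13 (mod 19); (2|19)=-1, (13|19)=-1; sign (−1)^0·-1^0·-1^-2 = +1.
(a,b)_3: α=4, u≡2; β=4, v≡2 (mod 3); (2|3)=-1, (2|3)=-1; sign (−1)^0·-1^4·-1^4 = +1.
(a,b)_7: α=0, u≡4; β=1, v≡6 (mod 7); (4|7)=+1, (6|7)=-1; sign (−1)^0·+1^1·-1^0 = +1.
(a,b)_2: α=1, β=-4; u≡1, v≡1 (mod 8); ε(u)ε(v)=0·0, αω(v)=1·0, βω(u)=-4·0; sum ≡ 0  ⇒  +1.
(a,b)_31: α=-2, u≡1; β=2, v≡26 (mod 31); (1|31)=+1, (26|31)=-1; sign (−1)^0·+1^2·-1^-2 = +1.
(a,b)_11: α=0, u≡8; β=-2, v≡9 (mod 11); (8|11)=-1, (9|11)=+1; sign (−1)^0·-1^-2·+1^0 = +1.
Every local symbol is +1, so the conic 2·x² + -7·y² = z² has ℚ_v-points for all v and hence a ℚ-point; (a, b / ℚ) ≅ M_2(ℚ).

[]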